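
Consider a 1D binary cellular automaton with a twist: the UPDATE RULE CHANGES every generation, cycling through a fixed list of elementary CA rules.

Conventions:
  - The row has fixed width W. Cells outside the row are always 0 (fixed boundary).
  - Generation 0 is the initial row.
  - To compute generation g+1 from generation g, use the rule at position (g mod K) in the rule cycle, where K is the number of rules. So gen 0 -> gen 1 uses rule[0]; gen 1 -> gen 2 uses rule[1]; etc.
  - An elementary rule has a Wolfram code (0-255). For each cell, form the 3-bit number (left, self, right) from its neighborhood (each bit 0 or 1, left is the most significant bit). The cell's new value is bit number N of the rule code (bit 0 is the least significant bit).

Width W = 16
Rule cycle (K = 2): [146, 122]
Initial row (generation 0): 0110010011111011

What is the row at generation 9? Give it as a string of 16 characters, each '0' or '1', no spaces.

Gen 0: 0110010011111011
Gen 1 (rule 146): 1001101101110000
Gen 2 (rule 122): 0111111111011000
Gen 3 (rule 146): 1011111110000100
Gen 4 (rule 122): 0110000011001010
Gen 5 (rule 146): 1001000100110001
Gen 6 (rule 122): 0110101011111010
Gen 7 (rule 146): 1000000001110001
Gen 8 (rule 122): 0100000011011010
Gen 9 (rule 146): 1010000100000001

Answer: 1010000100000001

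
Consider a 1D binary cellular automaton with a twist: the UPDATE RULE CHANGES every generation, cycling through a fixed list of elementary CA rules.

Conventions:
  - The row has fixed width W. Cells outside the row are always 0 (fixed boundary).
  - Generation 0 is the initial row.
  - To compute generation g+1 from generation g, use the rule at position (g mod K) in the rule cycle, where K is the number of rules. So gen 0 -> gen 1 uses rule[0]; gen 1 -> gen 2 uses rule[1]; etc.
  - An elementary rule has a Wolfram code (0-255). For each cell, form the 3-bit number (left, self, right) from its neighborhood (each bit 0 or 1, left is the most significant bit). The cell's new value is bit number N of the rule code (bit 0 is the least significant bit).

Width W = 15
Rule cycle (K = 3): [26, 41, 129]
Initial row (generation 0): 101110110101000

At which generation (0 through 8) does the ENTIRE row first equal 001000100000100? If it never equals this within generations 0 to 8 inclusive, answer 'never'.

Gen 0: 101110110101000
Gen 1 (rule 26): 001000100000100
Gen 2 (rule 41): 100010001110001
Gen 3 (rule 129): 001000100100100
Gen 4 (rule 26): 010101011011010
Gen 5 (rule 41): 001010110110100
Gen 6 (rule 129): 100000000000001
Gen 7 (rule 26): 010000000000010
Gen 8 (rule 41): 000111111111000

Answer: 1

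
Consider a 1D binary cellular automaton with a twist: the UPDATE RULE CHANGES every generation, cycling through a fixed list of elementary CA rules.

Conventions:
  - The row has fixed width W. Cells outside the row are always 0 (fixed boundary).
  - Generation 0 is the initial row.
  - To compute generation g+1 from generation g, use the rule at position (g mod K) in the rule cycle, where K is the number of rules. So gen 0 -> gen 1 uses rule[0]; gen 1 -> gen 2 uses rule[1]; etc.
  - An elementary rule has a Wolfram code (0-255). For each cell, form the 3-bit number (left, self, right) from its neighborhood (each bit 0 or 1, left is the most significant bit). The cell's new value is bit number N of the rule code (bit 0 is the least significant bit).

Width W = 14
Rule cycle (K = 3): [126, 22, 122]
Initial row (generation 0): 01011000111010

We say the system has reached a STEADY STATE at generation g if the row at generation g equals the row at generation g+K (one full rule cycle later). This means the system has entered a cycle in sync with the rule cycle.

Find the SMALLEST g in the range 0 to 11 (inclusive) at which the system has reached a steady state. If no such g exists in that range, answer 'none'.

Gen 0: 01011000111010
Gen 1 (rule 126): 11111101101111
Gen 2 (rule 22): 00000000000000
Gen 3 (rule 122): 00000000000000
Gen 4 (rule 126): 00000000000000
Gen 5 (rule 22): 00000000000000
Gen 6 (rule 122): 00000000000000
Gen 7 (rule 126): 00000000000000
Gen 8 (rule 22): 00000000000000
Gen 9 (rule 122): 00000000000000
Gen 10 (rule 126): 00000000000000
Gen 11 (rule 22): 00000000000000
Gen 12 (rule 122): 00000000000000
Gen 13 (rule 126): 00000000000000
Gen 14 (rule 22): 00000000000000

Answer: 2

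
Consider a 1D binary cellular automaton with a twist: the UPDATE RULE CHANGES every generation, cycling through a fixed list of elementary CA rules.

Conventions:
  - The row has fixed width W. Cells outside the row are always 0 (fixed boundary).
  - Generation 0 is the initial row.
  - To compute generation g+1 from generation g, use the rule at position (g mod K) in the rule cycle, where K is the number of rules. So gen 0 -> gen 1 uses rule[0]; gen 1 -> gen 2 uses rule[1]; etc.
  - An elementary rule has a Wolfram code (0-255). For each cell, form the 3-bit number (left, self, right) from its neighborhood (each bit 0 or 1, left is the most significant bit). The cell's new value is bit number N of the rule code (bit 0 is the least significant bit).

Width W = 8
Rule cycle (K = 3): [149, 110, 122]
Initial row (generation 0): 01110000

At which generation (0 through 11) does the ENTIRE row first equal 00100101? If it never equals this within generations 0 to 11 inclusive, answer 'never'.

Gen 0: 01110000
Gen 1 (rule 149): 00101111
Gen 2 (rule 110): 01111001
Gen 3 (rule 122): 11001110
Gen 4 (rule 149): 00100101
Gen 5 (rule 110): 01101111
Gen 6 (rule 122): 11111001
Gen 7 (rule 149): 01110101
Gen 8 (rule 110): 11011111
Gen 9 (rule 122): 11110001
Gen 10 (rule 149): 01101101
Gen 11 (rule 110): 11111111

Answer: 4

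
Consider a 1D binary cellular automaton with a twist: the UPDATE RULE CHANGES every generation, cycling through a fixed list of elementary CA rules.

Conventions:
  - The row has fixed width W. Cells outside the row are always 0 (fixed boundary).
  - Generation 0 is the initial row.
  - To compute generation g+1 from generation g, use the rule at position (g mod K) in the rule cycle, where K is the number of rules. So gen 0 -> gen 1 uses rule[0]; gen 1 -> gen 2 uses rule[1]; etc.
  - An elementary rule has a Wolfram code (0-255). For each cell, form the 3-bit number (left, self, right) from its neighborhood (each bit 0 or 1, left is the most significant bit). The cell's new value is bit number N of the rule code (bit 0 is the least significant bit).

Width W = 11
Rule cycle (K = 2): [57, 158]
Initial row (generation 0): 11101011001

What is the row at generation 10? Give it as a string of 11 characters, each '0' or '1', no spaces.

Gen 0: 11101011001
Gen 1 (rule 57): 10010110100
Gen 2 (rule 158): 11110100110
Gen 3 (rule 57): 10001010101
Gen 4 (rule 158): 11011010101
Gen 5 (rule 57): 10110101010
Gen 6 (rule 158): 10100101011
Gen 7 (rule 57): 01010010110
Gen 8 (rule 158): 11011110101
Gen 9 (rule 57): 10110001010
Gen 10 (rule 158): 10101011011

Answer: 10101011011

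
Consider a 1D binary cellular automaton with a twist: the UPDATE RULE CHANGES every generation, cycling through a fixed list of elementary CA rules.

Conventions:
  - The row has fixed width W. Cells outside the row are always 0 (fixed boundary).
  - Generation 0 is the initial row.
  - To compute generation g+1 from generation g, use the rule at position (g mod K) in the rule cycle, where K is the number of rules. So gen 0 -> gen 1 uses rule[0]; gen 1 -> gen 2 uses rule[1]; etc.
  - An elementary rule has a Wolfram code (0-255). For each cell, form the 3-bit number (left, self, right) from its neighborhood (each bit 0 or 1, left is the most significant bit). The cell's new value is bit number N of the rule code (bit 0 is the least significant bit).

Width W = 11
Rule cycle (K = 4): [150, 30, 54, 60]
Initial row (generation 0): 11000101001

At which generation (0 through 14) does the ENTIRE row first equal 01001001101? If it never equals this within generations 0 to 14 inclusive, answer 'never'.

Answer: never

Derivation:
Gen 0: 11000101001
Gen 1 (rule 150): 00101101111
Gen 2 (rule 30): 01101001000
Gen 3 (rule 54): 10011111100
Gen 4 (rule 60): 11010000010
Gen 5 (rule 150): 00011000111
Gen 6 (rule 30): 00110101100
Gen 7 (rule 54): 01001110010
Gen 8 (rule 60): 01101001011
Gen 9 (rule 150): 10001111000
Gen 10 (rule 30): 11011000100
Gen 11 (rule 54): 00100101110
Gen 12 (rule 60): 00110111001
Gen 13 (rule 150): 01000010111
Gen 14 (rule 30): 11100110100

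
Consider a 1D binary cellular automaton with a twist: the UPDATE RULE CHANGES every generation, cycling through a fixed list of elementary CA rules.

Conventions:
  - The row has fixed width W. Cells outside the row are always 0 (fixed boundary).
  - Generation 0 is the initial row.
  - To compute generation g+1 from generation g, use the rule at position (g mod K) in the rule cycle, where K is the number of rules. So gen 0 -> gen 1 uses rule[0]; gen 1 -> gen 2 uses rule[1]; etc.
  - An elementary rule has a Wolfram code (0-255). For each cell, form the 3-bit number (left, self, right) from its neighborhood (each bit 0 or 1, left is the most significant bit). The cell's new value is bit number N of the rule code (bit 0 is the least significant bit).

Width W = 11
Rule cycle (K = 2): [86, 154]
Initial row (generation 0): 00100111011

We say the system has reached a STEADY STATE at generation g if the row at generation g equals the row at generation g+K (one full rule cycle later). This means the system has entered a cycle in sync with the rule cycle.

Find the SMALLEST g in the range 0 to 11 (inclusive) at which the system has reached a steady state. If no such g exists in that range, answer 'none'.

Answer: 9

Derivation:
Gen 0: 00100111011
Gen 1 (rule 86): 01111001001
Gen 2 (rule 154): 11110110110
Gen 3 (rule 86): 00010010011
Gen 4 (rule 154): 00101101110
Gen 5 (rule 86): 01100100011
Gen 6 (rule 154): 11011010110
Gen 7 (rule 86): 01001010011
Gen 8 (rule 154): 10110001110
Gen 9 (rule 86): 10011010011
Gen 10 (rule 154): 01110001110
Gen 11 (rule 86): 10011010011
Gen 12 (rule 154): 01110001110
Gen 13 (rule 86): 10011010011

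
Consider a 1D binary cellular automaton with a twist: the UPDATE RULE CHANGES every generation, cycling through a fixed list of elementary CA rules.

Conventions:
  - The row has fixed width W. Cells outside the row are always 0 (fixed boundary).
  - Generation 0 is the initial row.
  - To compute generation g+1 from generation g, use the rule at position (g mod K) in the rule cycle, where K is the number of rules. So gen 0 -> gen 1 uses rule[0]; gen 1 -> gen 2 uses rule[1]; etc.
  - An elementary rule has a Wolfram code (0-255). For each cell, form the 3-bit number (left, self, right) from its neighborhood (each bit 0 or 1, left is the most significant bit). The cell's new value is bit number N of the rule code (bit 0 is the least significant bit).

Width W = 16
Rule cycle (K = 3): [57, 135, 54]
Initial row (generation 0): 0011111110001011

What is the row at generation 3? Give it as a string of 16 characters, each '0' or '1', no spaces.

Gen 0: 0011111110001011
Gen 1 (rule 57): 1010000001100110
Gen 2 (rule 135): 1010111110001000
Gen 3 (rule 54): 1111000001011100

Answer: 1111000001011100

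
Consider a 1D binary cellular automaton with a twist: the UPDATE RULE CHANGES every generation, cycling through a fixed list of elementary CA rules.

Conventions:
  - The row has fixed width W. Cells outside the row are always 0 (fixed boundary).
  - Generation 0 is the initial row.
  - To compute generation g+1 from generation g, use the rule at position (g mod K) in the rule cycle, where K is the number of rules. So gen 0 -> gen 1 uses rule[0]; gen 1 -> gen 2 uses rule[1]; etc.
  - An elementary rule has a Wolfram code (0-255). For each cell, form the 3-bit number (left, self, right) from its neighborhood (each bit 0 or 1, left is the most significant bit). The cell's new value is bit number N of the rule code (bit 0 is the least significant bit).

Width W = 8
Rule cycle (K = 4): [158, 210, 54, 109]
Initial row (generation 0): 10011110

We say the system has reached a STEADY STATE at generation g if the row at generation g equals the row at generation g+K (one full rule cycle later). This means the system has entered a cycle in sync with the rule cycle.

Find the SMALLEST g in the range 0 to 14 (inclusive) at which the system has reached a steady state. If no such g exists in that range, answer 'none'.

Answer: none

Derivation:
Gen 0: 10011110
Gen 1 (rule 158): 11111101
Gen 2 (rule 210): 01111100
Gen 3 (rule 54): 10000010
Gen 4 (rule 109): 10111010
Gen 5 (rule 158): 10110011
Gen 6 (rule 210): 00011101
Gen 7 (rule 54): 00100011
Gen 8 (rule 109): 10101011
Gen 9 (rule 158): 10101010
Gen 10 (rule 210): 00000001
Gen 11 (rule 54): 00000011
Gen 12 (rule 109): 11111011
Gen 13 (rule 158): 11110010
Gen 14 (rule 210): 01111101
Gen 15 (rule 54): 10000011
Gen 16 (rule 109): 10111011
Gen 17 (rule 158): 10110010
Gen 18 (rule 210): 00011101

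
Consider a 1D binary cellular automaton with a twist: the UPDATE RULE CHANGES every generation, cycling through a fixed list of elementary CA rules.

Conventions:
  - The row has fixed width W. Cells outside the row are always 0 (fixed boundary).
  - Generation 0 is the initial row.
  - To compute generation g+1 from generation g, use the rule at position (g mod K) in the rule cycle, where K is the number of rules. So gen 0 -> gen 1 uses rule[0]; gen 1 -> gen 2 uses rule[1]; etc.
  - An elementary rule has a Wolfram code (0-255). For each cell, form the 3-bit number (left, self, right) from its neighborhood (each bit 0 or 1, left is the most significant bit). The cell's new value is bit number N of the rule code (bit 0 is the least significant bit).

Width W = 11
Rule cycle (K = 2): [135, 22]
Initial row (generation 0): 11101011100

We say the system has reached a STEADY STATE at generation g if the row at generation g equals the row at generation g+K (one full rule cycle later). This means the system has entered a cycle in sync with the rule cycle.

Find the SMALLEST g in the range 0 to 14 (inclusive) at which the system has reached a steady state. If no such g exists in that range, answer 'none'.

Answer: 5

Derivation:
Gen 0: 11101011100
Gen 1 (rule 135): 01001001001
Gen 2 (rule 22): 11111111111
Gen 3 (rule 135): 01111111110
Gen 4 (rule 22): 10000000001
Gen 5 (rule 135): 10111111111
Gen 6 (rule 22): 10000000000
Gen 7 (rule 135): 10111111111
Gen 8 (rule 22): 10000000000
Gen 9 (rule 135): 10111111111
Gen 10 (rule 22): 10000000000
Gen 11 (rule 135): 10111111111
Gen 12 (rule 22): 10000000000
Gen 13 (rule 135): 10111111111
Gen 14 (rule 22): 10000000000
Gen 15 (rule 135): 10111111111
Gen 16 (rule 22): 10000000000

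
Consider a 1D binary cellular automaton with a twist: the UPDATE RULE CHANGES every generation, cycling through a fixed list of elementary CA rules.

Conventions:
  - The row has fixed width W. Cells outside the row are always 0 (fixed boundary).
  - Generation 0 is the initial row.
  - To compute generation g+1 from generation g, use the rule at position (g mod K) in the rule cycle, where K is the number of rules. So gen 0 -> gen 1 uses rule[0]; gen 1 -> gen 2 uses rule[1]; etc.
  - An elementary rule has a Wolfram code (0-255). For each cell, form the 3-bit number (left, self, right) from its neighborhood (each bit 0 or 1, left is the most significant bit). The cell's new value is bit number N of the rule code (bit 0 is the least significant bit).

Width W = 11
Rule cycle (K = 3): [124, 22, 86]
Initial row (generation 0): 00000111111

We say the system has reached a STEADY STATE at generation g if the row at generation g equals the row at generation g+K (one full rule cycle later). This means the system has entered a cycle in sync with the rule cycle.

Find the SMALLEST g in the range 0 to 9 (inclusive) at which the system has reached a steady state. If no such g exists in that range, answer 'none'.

Gen 0: 00000111111
Gen 1 (rule 124): 00000100001
Gen 2 (rule 22): 00001110011
Gen 3 (rule 86): 00010011101
Gen 4 (rule 124): 00011010111
Gen 5 (rule 22): 00100010000
Gen 6 (rule 86): 01110111000
Gen 7 (rule 124): 01011101100
Gen 8 (rule 22): 11000000010
Gen 9 (rule 86): 01100000111
Gen 10 (rule 124): 01110000101
Gen 11 (rule 22): 10001001101
Gen 12 (rule 86): 11011110101

Answer: none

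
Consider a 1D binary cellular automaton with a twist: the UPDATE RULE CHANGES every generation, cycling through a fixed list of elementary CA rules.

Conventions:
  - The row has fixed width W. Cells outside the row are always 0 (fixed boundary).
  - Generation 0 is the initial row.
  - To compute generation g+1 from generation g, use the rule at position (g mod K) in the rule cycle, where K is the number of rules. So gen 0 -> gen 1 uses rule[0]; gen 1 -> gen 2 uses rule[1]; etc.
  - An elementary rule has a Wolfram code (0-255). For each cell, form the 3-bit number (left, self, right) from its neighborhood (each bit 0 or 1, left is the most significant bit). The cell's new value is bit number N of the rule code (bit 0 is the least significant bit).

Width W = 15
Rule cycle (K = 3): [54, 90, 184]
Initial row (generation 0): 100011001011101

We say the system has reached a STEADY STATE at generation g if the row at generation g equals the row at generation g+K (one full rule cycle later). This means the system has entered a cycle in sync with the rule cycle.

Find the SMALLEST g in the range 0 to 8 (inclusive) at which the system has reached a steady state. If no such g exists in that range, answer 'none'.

Gen 0: 100011001011101
Gen 1 (rule 54): 110100111100011
Gen 2 (rule 90): 110011100110111
Gen 3 (rule 184): 101011010101110
Gen 4 (rule 54): 111100111110001
Gen 5 (rule 90): 100111100011010
Gen 6 (rule 184): 010111010010101
Gen 7 (rule 54): 111000111111111
Gen 8 (rule 90): 101101100000001
Gen 9 (rule 184): 011011010000000
Gen 10 (rule 54): 100100111000000
Gen 11 (rule 90): 011011101100000

Answer: none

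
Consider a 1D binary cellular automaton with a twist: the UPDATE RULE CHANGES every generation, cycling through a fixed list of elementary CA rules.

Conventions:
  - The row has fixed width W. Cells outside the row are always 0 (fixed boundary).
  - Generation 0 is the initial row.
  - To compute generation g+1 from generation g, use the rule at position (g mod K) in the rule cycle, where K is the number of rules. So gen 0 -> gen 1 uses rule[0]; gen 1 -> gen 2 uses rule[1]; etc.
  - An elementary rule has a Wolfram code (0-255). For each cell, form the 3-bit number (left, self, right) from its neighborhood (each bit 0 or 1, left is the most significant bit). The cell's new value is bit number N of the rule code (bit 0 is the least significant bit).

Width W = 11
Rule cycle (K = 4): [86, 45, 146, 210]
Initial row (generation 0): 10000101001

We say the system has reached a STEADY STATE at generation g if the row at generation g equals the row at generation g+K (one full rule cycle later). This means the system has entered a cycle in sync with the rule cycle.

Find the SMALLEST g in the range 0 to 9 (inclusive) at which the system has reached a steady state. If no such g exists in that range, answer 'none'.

Answer: none

Derivation:
Gen 0: 10000101001
Gen 1 (rule 86): 11001101111
Gen 2 (rule 45): 10001011000
Gen 3 (rule 146): 01010000100
Gen 4 (rule 210): 10001001010
Gen 5 (rule 86): 11011111011
Gen 6 (rule 45): 10110000110
Gen 7 (rule 146): 00001001001
Gen 8 (rule 210): 00010110110
Gen 9 (rule 86): 00110010011
Gen 10 (rule 45): 10100010010
Gen 11 (rule 146): 00010101101
Gen 12 (rule 210): 00100000100
Gen 13 (rule 86): 01110001110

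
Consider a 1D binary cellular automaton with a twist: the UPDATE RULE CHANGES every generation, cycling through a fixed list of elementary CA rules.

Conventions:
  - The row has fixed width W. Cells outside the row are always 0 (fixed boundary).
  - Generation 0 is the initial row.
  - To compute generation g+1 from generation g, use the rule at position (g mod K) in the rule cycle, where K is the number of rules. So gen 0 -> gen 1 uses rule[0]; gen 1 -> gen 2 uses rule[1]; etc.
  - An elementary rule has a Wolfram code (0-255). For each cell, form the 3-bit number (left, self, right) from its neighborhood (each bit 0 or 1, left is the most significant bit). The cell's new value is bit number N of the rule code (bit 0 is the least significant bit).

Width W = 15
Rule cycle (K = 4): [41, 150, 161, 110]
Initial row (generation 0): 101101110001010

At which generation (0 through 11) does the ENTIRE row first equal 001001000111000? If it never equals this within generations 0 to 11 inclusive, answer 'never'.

Answer: 7

Derivation:
Gen 0: 101101110001010
Gen 1 (rule 41): 011011000100100
Gen 2 (rule 150): 100000101111110
Gen 3 (rule 161): 001110010111100
Gen 4 (rule 110): 011010111100100
Gen 5 (rule 41): 010101100000001
Gen 6 (rule 150): 110100010000011
Gen 7 (rule 161): 001001000111000
Gen 8 (rule 110): 011011001101000
Gen 9 (rule 41): 010110001010011
Gen 10 (rule 150): 110001011011100
Gen 11 (rule 161): 000100100101001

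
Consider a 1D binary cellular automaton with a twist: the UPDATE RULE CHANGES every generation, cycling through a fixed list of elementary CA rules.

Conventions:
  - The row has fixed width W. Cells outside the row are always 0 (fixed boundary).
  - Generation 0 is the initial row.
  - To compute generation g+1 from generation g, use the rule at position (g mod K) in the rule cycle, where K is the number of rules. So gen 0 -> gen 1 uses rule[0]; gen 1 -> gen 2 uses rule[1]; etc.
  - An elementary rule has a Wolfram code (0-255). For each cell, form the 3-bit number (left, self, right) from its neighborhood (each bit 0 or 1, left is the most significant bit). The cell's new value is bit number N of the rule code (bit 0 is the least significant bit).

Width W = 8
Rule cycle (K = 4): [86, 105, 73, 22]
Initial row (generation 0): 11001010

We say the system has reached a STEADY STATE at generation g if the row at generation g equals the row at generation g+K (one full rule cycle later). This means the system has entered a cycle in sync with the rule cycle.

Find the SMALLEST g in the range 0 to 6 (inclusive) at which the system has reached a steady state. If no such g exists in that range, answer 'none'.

Answer: none

Derivation:
Gen 0: 11001010
Gen 1 (rule 86): 01111011
Gen 2 (rule 105): 01001111
Gen 3 (rule 73): 00001001
Gen 4 (rule 22): 00011111
Gen 5 (rule 86): 00100001
Gen 6 (rule 105): 10001100
Gen 7 (rule 73): 00101101
Gen 8 (rule 22): 01100001
Gen 9 (rule 86): 10110011
Gen 10 (rule 105): 01110011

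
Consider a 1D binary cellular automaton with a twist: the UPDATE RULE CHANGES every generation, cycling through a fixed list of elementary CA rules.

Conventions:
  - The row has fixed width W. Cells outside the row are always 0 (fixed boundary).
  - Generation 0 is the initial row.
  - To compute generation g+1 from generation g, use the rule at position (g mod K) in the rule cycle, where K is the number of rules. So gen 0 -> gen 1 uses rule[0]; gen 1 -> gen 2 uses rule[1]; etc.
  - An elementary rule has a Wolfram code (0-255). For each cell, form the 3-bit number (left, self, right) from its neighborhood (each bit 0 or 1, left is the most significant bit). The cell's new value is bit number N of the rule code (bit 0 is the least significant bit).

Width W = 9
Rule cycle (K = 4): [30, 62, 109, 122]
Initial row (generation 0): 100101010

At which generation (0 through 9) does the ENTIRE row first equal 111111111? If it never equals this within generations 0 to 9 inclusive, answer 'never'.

Answer: never

Derivation:
Gen 0: 100101010
Gen 1 (rule 30): 111101011
Gen 2 (rule 62): 100011110
Gen 3 (rule 109): 101010010
Gen 4 (rule 122): 010101101
Gen 5 (rule 30): 110101001
Gen 6 (rule 62): 101111111
Gen 7 (rule 109): 111000001
Gen 8 (rule 122): 101100010
Gen 9 (rule 30): 101010111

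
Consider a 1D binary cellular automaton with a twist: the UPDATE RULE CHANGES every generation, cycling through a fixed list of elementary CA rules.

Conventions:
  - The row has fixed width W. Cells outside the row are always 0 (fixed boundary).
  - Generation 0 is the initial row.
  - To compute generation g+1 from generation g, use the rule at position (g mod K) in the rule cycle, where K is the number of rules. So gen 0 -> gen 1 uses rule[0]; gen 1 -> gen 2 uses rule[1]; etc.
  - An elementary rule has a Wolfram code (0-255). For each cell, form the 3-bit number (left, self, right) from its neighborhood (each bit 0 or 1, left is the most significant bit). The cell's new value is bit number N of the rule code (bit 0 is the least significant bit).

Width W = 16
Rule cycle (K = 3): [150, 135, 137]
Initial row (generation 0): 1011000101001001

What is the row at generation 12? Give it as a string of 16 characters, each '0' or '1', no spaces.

Gen 0: 1011000101001001
Gen 1 (rule 150): 1000101101111111
Gen 2 (rule 135): 1011100000111110
Gen 3 (rule 137): 0011001110111100
Gen 4 (rule 150): 0100110100011010
Gen 5 (rule 135): 1101000101100010
Gen 6 (rule 137): 1000010001001000
Gen 7 (rule 150): 1100111011111100
Gen 8 (rule 135): 0001010001111001
Gen 9 (rule 137): 1100000101110000
Gen 10 (rule 150): 0010001100101000
Gen 11 (rule 135): 1110110001101011
Gen 12 (rule 137): 1100100101000010

Answer: 1100100101000010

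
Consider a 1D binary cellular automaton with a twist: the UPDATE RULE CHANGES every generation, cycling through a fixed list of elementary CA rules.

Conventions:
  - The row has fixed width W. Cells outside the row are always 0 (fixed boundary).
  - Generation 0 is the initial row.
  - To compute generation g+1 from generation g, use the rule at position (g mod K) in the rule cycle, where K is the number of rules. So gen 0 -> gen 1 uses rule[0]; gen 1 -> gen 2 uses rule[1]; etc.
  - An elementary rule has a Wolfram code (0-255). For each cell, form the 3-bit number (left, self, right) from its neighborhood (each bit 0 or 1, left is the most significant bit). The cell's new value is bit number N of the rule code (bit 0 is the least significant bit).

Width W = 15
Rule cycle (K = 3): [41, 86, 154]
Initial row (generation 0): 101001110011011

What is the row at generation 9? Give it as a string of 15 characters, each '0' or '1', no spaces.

Answer: 001001010011101

Derivation:
Gen 0: 101001110011011
Gen 1 (rule 41): 010001000010110
Gen 2 (rule 86): 111011100110011
Gen 3 (rule 154): 110011011101110
Gen 4 (rule 41): 100010110011000
Gen 5 (rule 86): 110110011101100
Gen 6 (rule 154): 100101111001010
Gen 7 (rule 41): 000011000000100
Gen 8 (rule 86): 000101100001110
Gen 9 (rule 154): 001001010011101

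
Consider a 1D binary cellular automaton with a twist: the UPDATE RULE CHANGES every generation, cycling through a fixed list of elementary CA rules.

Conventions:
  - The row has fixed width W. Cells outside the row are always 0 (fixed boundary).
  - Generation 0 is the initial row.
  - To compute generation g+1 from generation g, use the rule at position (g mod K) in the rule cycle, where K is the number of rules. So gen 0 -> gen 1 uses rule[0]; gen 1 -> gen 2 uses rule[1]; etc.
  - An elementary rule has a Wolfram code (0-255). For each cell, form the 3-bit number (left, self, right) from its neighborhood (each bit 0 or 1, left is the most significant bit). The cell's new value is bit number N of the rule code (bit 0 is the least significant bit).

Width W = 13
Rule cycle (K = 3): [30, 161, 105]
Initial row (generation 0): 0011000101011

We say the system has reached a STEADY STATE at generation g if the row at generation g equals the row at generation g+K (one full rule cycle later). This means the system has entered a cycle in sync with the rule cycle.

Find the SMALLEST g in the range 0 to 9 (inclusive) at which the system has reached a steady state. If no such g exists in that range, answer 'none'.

Answer: 8

Derivation:
Gen 0: 0011000101011
Gen 1 (rule 30): 0110101101010
Gen 2 (rule 161): 0001010010100
Gen 3 (rule 105): 1100100001001
Gen 4 (rule 30): 1011110011111
Gen 5 (rule 161): 0101100001110
Gen 6 (rule 105): 0011101101010
Gen 7 (rule 30): 0110001001011
Gen 8 (rule 161): 0000100000100
Gen 9 (rule 105): 1110001110001
Gen 10 (rule 30): 1001011001011
Gen 11 (rule 161): 0000100000100
Gen 12 (rule 105): 1110001110001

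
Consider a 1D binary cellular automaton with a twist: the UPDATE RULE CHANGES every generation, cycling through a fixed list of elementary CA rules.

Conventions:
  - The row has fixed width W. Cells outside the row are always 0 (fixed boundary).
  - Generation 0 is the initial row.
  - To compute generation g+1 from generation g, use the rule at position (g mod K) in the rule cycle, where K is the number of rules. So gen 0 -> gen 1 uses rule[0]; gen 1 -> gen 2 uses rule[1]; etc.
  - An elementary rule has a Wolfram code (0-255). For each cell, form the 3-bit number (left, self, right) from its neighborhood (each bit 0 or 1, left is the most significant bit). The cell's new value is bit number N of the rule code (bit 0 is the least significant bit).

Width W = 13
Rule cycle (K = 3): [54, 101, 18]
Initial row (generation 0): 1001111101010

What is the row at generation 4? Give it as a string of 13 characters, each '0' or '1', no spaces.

Answer: 1110001110111

Derivation:
Gen 0: 1001111101010
Gen 1 (rule 54): 1110000011111
Gen 2 (rule 101): 0010111000001
Gen 3 (rule 18): 0100000100010
Gen 4 (rule 54): 1110001110111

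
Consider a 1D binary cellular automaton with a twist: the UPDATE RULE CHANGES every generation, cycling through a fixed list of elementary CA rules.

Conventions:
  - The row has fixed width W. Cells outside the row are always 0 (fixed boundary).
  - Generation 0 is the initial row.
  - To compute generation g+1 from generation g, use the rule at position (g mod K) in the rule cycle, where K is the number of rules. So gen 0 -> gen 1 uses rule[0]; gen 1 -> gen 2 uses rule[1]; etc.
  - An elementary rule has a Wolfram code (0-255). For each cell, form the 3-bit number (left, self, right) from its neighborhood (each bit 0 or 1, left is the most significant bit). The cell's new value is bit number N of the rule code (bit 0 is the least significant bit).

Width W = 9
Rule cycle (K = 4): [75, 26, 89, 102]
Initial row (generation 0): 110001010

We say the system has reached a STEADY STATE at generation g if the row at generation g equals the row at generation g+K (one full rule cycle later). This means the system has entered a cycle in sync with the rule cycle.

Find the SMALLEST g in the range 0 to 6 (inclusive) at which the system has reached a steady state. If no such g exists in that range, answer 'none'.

Answer: none

Derivation:
Gen 0: 110001010
Gen 1 (rule 75): 110110000
Gen 2 (rule 26): 100101000
Gen 3 (rule 89): 010000111
Gen 4 (rule 102): 110001001
Gen 5 (rule 75): 110110010
Gen 6 (rule 26): 100101101
Gen 7 (rule 89): 010001100
Gen 8 (rule 102): 110010100
Gen 9 (rule 75): 110100001
Gen 10 (rule 26): 100010010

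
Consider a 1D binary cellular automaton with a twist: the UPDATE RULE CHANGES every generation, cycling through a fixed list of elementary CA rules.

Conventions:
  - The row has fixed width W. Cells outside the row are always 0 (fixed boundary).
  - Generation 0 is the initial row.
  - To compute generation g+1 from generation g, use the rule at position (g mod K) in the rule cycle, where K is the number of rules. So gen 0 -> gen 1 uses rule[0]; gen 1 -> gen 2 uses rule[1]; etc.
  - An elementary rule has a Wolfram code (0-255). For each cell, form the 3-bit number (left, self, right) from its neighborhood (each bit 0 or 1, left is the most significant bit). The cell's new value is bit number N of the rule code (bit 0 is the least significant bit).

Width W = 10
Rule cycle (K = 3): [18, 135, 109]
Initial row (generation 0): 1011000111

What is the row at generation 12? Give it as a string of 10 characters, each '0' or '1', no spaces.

Gen 0: 1011000111
Gen 1 (rule 18): 0000101000
Gen 2 (rule 135): 1111101011
Gen 3 (rule 109): 1000111111
Gen 4 (rule 18): 0101000000
Gen 5 (rule 135): 1101011111
Gen 6 (rule 109): 1111110001
Gen 7 (rule 18): 0000001010
Gen 8 (rule 135): 1111111010
Gen 9 (rule 109): 1000001110
Gen 10 (rule 18): 0100010001
Gen 11 (rule 135): 1101110111
Gen 12 (rule 109): 1111011101

Answer: 1111011101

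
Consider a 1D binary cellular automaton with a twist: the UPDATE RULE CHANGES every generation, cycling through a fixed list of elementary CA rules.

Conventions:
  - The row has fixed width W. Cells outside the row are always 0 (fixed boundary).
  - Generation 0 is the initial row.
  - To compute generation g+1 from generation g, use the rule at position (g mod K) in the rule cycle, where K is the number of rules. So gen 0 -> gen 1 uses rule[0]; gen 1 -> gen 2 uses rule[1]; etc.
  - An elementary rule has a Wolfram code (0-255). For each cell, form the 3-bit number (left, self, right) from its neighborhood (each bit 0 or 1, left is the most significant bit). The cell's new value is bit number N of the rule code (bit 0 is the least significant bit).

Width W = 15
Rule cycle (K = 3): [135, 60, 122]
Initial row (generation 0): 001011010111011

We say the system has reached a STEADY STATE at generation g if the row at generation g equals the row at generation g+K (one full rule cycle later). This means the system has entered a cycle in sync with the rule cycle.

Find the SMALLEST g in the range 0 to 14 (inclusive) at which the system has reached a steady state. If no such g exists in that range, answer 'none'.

Answer: none

Derivation:
Gen 0: 001011010111011
Gen 1 (rule 135): 111000010010000
Gen 2 (rule 60): 100100011011000
Gen 3 (rule 122): 011010111111100
Gen 4 (rule 135): 100010011111001
Gen 5 (rule 60): 110011010000101
Gen 6 (rule 122): 111111101001010
Gen 7 (rule 135): 011111001011010
Gen 8 (rule 60): 010000101110111
Gen 9 (rule 122): 101001011011101
Gen 10 (rule 135): 101011000001001
Gen 11 (rule 60): 111110100001101
Gen 12 (rule 122): 100011010011110
Gen 13 (rule 135): 101100010101100
Gen 14 (rule 60): 111010011111010
Gen 15 (rule 122): 101101110001101
Gen 16 (rule 135): 100000100110001
Gen 17 (rule 60): 110000110101001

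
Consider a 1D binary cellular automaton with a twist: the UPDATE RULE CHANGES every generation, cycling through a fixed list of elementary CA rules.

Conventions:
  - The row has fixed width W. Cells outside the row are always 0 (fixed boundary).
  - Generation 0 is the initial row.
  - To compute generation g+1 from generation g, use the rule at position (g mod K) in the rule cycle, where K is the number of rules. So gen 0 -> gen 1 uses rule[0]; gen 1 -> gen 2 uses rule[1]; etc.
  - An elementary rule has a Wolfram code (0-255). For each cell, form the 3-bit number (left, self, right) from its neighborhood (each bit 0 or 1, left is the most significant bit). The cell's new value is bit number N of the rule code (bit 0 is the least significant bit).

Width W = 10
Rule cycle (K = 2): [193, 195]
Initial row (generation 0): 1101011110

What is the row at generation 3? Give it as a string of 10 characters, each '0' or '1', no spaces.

Gen 0: 1101011110
Gen 1 (rule 193): 0100001110
Gen 2 (rule 195): 1001110110
Gen 3 (rule 193): 0000110010

Answer: 0000110010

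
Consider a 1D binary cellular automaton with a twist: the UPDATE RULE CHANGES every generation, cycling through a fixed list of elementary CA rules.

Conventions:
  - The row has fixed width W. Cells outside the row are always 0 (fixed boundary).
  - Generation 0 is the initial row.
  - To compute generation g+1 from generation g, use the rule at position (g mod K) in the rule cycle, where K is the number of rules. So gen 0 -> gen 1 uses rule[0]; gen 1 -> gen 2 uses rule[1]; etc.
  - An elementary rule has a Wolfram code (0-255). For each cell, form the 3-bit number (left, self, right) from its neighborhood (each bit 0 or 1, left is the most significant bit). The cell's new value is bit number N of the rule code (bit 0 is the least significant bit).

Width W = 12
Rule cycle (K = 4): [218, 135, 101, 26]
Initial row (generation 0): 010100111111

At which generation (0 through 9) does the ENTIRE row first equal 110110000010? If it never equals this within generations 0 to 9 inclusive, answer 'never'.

Gen 0: 010100111111
Gen 1 (rule 218): 100011111111
Gen 2 (rule 135): 101101111110
Gen 3 (rule 101): 110110000010
Gen 4 (rule 26): 100101000101
Gen 5 (rule 218): 011000101000
Gen 6 (rule 135): 100011101011
Gen 7 (rule 101): 101000111101
Gen 8 (rule 26): 000101100000
Gen 9 (rule 218): 001001110000

Answer: 3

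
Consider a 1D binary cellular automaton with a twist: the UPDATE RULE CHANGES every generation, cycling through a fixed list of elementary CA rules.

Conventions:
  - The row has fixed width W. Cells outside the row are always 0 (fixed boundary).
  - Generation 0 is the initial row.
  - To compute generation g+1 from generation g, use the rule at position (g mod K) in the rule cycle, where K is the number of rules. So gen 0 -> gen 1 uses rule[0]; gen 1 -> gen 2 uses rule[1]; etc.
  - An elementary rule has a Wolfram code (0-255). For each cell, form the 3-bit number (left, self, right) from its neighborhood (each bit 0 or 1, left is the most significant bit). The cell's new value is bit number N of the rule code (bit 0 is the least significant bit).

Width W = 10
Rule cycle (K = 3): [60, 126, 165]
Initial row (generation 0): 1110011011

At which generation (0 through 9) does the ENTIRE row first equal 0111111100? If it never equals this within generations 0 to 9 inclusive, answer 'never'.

Answer: 9

Derivation:
Gen 0: 1110011011
Gen 1 (rule 60): 1001010110
Gen 2 (rule 126): 1111111111
Gen 3 (rule 165): 0111111110
Gen 4 (rule 60): 0100000001
Gen 5 (rule 126): 1110000011
Gen 6 (rule 165): 0100111000
Gen 7 (rule 60): 0110100100
Gen 8 (rule 126): 1111111110
Gen 9 (rule 165): 0111111100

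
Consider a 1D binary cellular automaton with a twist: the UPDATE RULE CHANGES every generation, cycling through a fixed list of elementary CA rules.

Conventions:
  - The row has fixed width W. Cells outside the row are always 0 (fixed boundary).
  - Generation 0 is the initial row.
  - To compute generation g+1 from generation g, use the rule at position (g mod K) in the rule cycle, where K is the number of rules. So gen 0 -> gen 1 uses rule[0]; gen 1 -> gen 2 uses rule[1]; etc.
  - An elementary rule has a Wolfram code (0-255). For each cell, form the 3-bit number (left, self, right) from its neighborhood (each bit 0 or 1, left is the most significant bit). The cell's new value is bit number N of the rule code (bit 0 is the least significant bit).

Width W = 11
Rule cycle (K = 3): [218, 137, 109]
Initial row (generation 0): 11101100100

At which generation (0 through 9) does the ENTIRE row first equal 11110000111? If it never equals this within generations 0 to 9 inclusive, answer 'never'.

Gen 0: 11101100100
Gen 1 (rule 218): 11101111010
Gen 2 (rule 137): 11001110000
Gen 3 (rule 109): 11001010111
Gen 4 (rule 218): 11110000111
Gen 5 (rule 137): 11100110110
Gen 6 (rule 109): 10100111110
Gen 7 (rule 218): 00011111111
Gen 8 (rule 137): 11011111110
Gen 9 (rule 109): 11110000010

Answer: 4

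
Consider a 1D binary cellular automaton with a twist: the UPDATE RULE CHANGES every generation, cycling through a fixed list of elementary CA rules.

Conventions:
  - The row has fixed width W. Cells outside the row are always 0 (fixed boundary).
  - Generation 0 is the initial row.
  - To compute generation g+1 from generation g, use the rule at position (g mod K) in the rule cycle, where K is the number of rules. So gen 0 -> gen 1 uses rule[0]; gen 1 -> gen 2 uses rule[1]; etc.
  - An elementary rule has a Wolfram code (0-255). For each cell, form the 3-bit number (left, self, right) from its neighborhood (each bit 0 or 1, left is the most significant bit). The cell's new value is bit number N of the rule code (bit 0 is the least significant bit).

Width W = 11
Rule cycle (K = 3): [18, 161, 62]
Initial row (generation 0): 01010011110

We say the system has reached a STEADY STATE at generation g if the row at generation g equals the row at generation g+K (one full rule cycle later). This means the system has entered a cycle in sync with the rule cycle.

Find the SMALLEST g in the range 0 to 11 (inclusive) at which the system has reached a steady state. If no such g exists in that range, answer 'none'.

Gen 0: 01010011110
Gen 1 (rule 18): 10001100001
Gen 2 (rule 161): 00100001100
Gen 3 (rule 62): 01110011010
Gen 4 (rule 18): 10001100001
Gen 5 (rule 161): 00100001100
Gen 6 (rule 62): 01110011010
Gen 7 (rule 18): 10001100001
Gen 8 (rule 161): 00100001100
Gen 9 (rule 62): 01110011010
Gen 10 (rule 18): 10001100001
Gen 11 (rule 161): 00100001100
Gen 12 (rule 62): 01110011010
Gen 13 (rule 18): 10001100001
Gen 14 (rule 161): 00100001100

Answer: 1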